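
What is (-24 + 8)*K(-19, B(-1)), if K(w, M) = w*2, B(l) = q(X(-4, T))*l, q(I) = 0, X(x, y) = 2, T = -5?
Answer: 608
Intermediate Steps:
B(l) = 0 (B(l) = 0*l = 0)
K(w, M) = 2*w
(-24 + 8)*K(-19, B(-1)) = (-24 + 8)*(2*(-19)) = -16*(-38) = 608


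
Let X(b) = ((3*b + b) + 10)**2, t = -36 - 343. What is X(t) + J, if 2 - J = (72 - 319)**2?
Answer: 2207029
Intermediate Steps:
t = -379
X(b) = (10 + 4*b)**2 (X(b) = (4*b + 10)**2 = (10 + 4*b)**2)
J = -61007 (J = 2 - (72 - 319)**2 = 2 - 1*(-247)**2 = 2 - 1*61009 = 2 - 61009 = -61007)
X(t) + J = 4*(5 + 2*(-379))**2 - 61007 = 4*(5 - 758)**2 - 61007 = 4*(-753)**2 - 61007 = 4*567009 - 61007 = 2268036 - 61007 = 2207029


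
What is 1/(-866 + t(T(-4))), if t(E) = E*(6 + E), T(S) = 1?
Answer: -1/859 ≈ -0.0011641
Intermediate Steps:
1/(-866 + t(T(-4))) = 1/(-866 + 1*(6 + 1)) = 1/(-866 + 1*7) = 1/(-866 + 7) = 1/(-859) = -1/859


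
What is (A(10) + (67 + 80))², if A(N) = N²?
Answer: 61009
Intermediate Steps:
(A(10) + (67 + 80))² = (10² + (67 + 80))² = (100 + 147)² = 247² = 61009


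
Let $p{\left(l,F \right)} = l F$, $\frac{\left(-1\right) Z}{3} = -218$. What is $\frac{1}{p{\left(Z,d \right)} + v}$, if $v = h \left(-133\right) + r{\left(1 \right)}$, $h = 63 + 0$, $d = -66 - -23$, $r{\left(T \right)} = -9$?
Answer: $- \frac{1}{36510} \approx -2.739 \cdot 10^{-5}$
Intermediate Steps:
$d = -43$ ($d = -66 + 23 = -43$)
$Z = 654$ ($Z = \left(-3\right) \left(-218\right) = 654$)
$p{\left(l,F \right)} = F l$
$h = 63$
$v = -8388$ ($v = 63 \left(-133\right) - 9 = -8379 - 9 = -8388$)
$\frac{1}{p{\left(Z,d \right)} + v} = \frac{1}{\left(-43\right) 654 - 8388} = \frac{1}{-28122 - 8388} = \frac{1}{-36510} = - \frac{1}{36510}$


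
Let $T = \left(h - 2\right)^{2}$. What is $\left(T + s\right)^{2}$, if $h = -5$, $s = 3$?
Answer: $2704$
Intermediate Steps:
$T = 49$ ($T = \left(-5 - 2\right)^{2} = \left(-7\right)^{2} = 49$)
$\left(T + s\right)^{2} = \left(49 + 3\right)^{2} = 52^{2} = 2704$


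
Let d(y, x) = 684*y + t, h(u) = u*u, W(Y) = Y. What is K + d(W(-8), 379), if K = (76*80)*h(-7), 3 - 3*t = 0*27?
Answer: 292449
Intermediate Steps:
h(u) = u**2
t = 1 (t = 1 - 0*27 = 1 - 1/3*0 = 1 + 0 = 1)
K = 297920 (K = (76*80)*(-7)**2 = 6080*49 = 297920)
d(y, x) = 1 + 684*y (d(y, x) = 684*y + 1 = 1 + 684*y)
K + d(W(-8), 379) = 297920 + (1 + 684*(-8)) = 297920 + (1 - 5472) = 297920 - 5471 = 292449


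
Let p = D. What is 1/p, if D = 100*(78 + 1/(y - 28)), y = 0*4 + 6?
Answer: 11/85750 ≈ 0.00012828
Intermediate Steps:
y = 6 (y = 0 + 6 = 6)
D = 85750/11 (D = 100*(78 + 1/(6 - 28)) = 100*(78 + 1/(-22)) = 100*(78 - 1/22) = 100*(1715/22) = 85750/11 ≈ 7795.5)
p = 85750/11 ≈ 7795.5
1/p = 1/(85750/11) = 11/85750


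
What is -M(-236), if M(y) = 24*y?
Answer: 5664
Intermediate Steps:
-M(-236) = -24*(-236) = -1*(-5664) = 5664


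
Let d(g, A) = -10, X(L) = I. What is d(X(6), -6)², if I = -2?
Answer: 100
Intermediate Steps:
X(L) = -2
d(X(6), -6)² = (-10)² = 100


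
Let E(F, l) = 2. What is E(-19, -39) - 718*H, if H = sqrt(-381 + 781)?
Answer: -14358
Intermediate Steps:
H = 20 (H = sqrt(400) = 20)
E(-19, -39) - 718*H = 2 - 718*20 = 2 - 14360 = -14358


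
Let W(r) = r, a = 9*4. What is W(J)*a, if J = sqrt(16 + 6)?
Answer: 36*sqrt(22) ≈ 168.85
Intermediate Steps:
J = sqrt(22) ≈ 4.6904
a = 36
W(J)*a = sqrt(22)*36 = 36*sqrt(22)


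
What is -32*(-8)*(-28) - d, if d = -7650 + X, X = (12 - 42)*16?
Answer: 962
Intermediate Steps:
X = -480 (X = -30*16 = -480)
d = -8130 (d = -7650 - 480 = -8130)
-32*(-8)*(-28) - d = -32*(-8)*(-28) - 1*(-8130) = 256*(-28) + 8130 = -7168 + 8130 = 962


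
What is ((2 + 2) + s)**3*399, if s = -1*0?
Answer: 25536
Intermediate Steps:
s = 0
((2 + 2) + s)**3*399 = ((2 + 2) + 0)**3*399 = (4 + 0)**3*399 = 4**3*399 = 64*399 = 25536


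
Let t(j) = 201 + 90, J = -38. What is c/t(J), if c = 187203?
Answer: 62401/97 ≈ 643.31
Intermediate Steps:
t(j) = 291
c/t(J) = 187203/291 = 187203*(1/291) = 62401/97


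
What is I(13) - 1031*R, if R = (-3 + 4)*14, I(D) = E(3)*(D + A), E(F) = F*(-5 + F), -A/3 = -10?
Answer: -14692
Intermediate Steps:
A = 30 (A = -3*(-10) = 30)
I(D) = -180 - 6*D (I(D) = (3*(-5 + 3))*(D + 30) = (3*(-2))*(30 + D) = -6*(30 + D) = -180 - 6*D)
R = 14 (R = 1*14 = 14)
I(13) - 1031*R = (-180 - 6*13) - 1031*14 = (-180 - 78) - 14434 = -258 - 14434 = -14692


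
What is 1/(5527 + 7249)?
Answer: 1/12776 ≈ 7.8272e-5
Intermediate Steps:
1/(5527 + 7249) = 1/12776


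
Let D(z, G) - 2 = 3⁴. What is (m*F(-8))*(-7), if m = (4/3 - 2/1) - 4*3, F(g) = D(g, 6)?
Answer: 22078/3 ≈ 7359.3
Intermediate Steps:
D(z, G) = 83 (D(z, G) = 2 + 3⁴ = 2 + 81 = 83)
F(g) = 83
m = -38/3 (m = (4*(⅓) - 2*1) - 12 = (4/3 - 2) - 12 = -⅔ - 12 = -38/3 ≈ -12.667)
(m*F(-8))*(-7) = -38/3*83*(-7) = -3154/3*(-7) = 22078/3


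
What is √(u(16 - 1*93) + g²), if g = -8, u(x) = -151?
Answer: I*√87 ≈ 9.3274*I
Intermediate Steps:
√(u(16 - 1*93) + g²) = √(-151 + (-8)²) = √(-151 + 64) = √(-87) = I*√87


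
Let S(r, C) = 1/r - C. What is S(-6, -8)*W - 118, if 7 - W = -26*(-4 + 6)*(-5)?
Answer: -12599/6 ≈ -2099.8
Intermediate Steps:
W = -253 (W = 7 - (-26)*(-4 + 6)*(-5) = 7 - (-26)*2*(-5) = 7 - (-26)*(-10) = 7 - 1*260 = 7 - 260 = -253)
S(-6, -8)*W - 118 = (1/(-6) - 1*(-8))*(-253) - 118 = (-⅙ + 8)*(-253) - 118 = (47/6)*(-253) - 118 = -11891/6 - 118 = -12599/6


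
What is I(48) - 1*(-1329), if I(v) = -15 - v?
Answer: 1266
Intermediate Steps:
I(48) - 1*(-1329) = (-15 - 1*48) - 1*(-1329) = (-15 - 48) + 1329 = -63 + 1329 = 1266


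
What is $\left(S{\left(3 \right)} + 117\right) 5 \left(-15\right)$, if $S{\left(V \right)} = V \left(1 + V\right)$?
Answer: $-9675$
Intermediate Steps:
$\left(S{\left(3 \right)} + 117\right) 5 \left(-15\right) = \left(3 \left(1 + 3\right) + 117\right) 5 \left(-15\right) = \left(3 \cdot 4 + 117\right) \left(-75\right) = \left(12 + 117\right) \left(-75\right) = 129 \left(-75\right) = -9675$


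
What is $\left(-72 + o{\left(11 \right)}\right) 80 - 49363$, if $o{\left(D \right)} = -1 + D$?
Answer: $-54323$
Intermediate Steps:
$\left(-72 + o{\left(11 \right)}\right) 80 - 49363 = \left(-72 + \left(-1 + 11\right)\right) 80 - 49363 = \left(-72 + 10\right) 80 - 49363 = \left(-62\right) 80 - 49363 = -4960 - 49363 = -54323$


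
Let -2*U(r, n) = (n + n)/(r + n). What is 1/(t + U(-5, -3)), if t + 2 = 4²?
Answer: 8/109 ≈ 0.073395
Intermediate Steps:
U(r, n) = -n/(n + r) (U(r, n) = -(n + n)/(2*(r + n)) = -2*n/(2*(n + r)) = -n/(n + r))
t = 14 (t = -2 + 4² = -2 + 16 = 14)
1/(t + U(-5, -3)) = 1/(14 - 1*(-3)/(-3 - 5)) = 1/(14 - 1*(-3)/(-8)) = 1/(14 - 1*(-3)*(-⅛)) = 1/(14 - 3/8) = 1/(109/8) = 8/109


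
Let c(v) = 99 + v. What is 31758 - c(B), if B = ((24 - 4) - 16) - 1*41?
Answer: 31696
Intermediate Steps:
B = -37 (B = (20 - 16) - 41 = 4 - 41 = -37)
31758 - c(B) = 31758 - (99 - 37) = 31758 - 1*62 = 31758 - 62 = 31696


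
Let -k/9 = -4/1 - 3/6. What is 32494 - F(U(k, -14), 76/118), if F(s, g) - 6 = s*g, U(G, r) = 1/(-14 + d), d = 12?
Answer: 1916811/59 ≈ 32488.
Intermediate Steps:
k = 81/2 (k = -9*(-4/1 - 3/6) = -9*(-4*1 - 3*⅙) = -9*(-4 - ½) = -9*(-9/2) = 81/2 ≈ 40.500)
U(G, r) = -½ (U(G, r) = 1/(-14 + 12) = 1/(-2) = -½)
F(s, g) = 6 + g*s (F(s, g) = 6 + s*g = 6 + g*s)
32494 - F(U(k, -14), 76/118) = 32494 - (6 + (76/118)*(-½)) = 32494 - (6 + (76*(1/118))*(-½)) = 32494 - (6 + (38/59)*(-½)) = 32494 - (6 - 19/59) = 32494 - 1*335/59 = 32494 - 335/59 = 1916811/59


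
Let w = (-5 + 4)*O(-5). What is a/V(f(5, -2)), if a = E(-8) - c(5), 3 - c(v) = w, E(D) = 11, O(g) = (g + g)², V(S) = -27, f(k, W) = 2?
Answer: 92/27 ≈ 3.4074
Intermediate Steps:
O(g) = 4*g² (O(g) = (2*g)² = 4*g²)
w = -100 (w = (-5 + 4)*(4*(-5)²) = -4*25 = -1*100 = -100)
c(v) = 103 (c(v) = 3 - 1*(-100) = 3 + 100 = 103)
a = -92 (a = 11 - 1*103 = 11 - 103 = -92)
a/V(f(5, -2)) = -92/(-27) = -92*(-1/27) = 92/27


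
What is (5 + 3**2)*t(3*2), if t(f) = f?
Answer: 84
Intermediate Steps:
(5 + 3**2)*t(3*2) = (5 + 3**2)*(3*2) = (5 + 9)*6 = 14*6 = 84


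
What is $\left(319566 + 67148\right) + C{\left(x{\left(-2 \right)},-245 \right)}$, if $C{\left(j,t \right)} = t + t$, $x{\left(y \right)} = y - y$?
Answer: $386224$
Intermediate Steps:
$x{\left(y \right)} = 0$
$C{\left(j,t \right)} = 2 t$
$\left(319566 + 67148\right) + C{\left(x{\left(-2 \right)},-245 \right)} = \left(319566 + 67148\right) + 2 \left(-245\right) = 386714 - 490 = 386224$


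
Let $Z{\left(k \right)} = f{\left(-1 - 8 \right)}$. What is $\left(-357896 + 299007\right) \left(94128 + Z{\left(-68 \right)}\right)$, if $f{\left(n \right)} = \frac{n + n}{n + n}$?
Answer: $-5543162681$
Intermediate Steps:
$f{\left(n \right)} = 1$ ($f{\left(n \right)} = \frac{2 n}{2 n} = 2 n \frac{1}{2 n} = 1$)
$Z{\left(k \right)} = 1$
$\left(-357896 + 299007\right) \left(94128 + Z{\left(-68 \right)}\right) = \left(-357896 + 299007\right) \left(94128 + 1\right) = \left(-58889\right) 94129 = -5543162681$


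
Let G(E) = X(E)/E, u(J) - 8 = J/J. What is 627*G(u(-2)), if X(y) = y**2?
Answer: 5643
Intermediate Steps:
u(J) = 9 (u(J) = 8 + J/J = 8 + 1 = 9)
G(E) = E (G(E) = E**2/E = E)
627*G(u(-2)) = 627*9 = 5643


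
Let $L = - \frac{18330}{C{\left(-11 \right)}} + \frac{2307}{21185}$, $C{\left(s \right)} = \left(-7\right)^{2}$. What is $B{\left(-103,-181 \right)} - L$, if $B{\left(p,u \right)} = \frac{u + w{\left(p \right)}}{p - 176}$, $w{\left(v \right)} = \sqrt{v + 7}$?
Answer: $\frac{108497923718}{289620135} - \frac{4 i \sqrt{6}}{279} \approx 374.62 - 0.035118 i$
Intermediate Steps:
$C{\left(s \right)} = 49$
$w{\left(v \right)} = \sqrt{7 + v}$
$L = - \frac{388208007}{1038065}$ ($L = - \frac{18330}{49} + \frac{2307}{21185} = - \frac{388208007}{1038065} \approx -373.97$)
$B{\left(p,u \right)} = \frac{u + \sqrt{7 + p}}{-176 + p}$ ($B{\left(p,u \right)} = \frac{u + \sqrt{7 + p}}{p - 176} = \frac{u + \sqrt{7 + p}}{-176 + p}$)
$B{\left(-103,-181 \right)} - L = \frac{-181 + \sqrt{7 - 103}}{-176 - 103} - - \frac{388208007}{1038065} = \frac{-181 + \sqrt{-96}}{-279} + \frac{388208007}{1038065} = - \frac{-181 + 4 i \sqrt{6}}{279} + \frac{388208007}{1038065} = \left(\frac{181}{279} - \frac{4 i \sqrt{6}}{279}\right) + \frac{388208007}{1038065} = \frac{108497923718}{289620135} - \frac{4 i \sqrt{6}}{279}$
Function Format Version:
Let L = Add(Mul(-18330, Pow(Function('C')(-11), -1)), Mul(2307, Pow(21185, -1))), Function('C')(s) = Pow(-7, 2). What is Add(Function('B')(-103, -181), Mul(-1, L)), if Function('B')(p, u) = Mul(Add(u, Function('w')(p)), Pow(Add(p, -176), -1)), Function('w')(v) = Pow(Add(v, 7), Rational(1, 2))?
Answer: Add(Rational(108497923718, 289620135), Mul(Rational(-4, 279), I, Pow(6, Rational(1, 2)))) ≈ Add(374.62, Mul(-0.035118, I))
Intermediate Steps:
Function('C')(s) = 49
Function('w')(v) = Pow(Add(7, v), Rational(1, 2))
L = Rational(-388208007, 1038065) (L = Add(Mul(-18330, Pow(49, -1)), Mul(2307, Pow(21185, -1))) = Add(Mul(-18330, Rational(1, 49)), Mul(2307, Rational(1, 21185))) = Add(Rational(-18330, 49), Rational(2307, 21185)) = Rational(-388208007, 1038065) ≈ -373.97)
Function('B')(p, u) = Mul(Pow(Add(-176, p), -1), Add(u, Pow(Add(7, p), Rational(1, 2)))) (Function('B')(p, u) = Mul(Add(u, Pow(Add(7, p), Rational(1, 2))), Pow(Add(p, -176), -1)) = Mul(Add(u, Pow(Add(7, p), Rational(1, 2))), Pow(Add(-176, p), -1)) = Mul(Pow(Add(-176, p), -1), Add(u, Pow(Add(7, p), Rational(1, 2)))))
Add(Function('B')(-103, -181), Mul(-1, L)) = Add(Mul(Pow(Add(-176, -103), -1), Add(-181, Pow(Add(7, -103), Rational(1, 2)))), Mul(-1, Rational(-388208007, 1038065))) = Add(Mul(Pow(-279, -1), Add(-181, Pow(-96, Rational(1, 2)))), Rational(388208007, 1038065)) = Add(Mul(Rational(-1, 279), Add(-181, Mul(4, I, Pow(6, Rational(1, 2))))), Rational(388208007, 1038065)) = Add(Add(Rational(181, 279), Mul(Rational(-4, 279), I, Pow(6, Rational(1, 2)))), Rational(388208007, 1038065)) = Add(Rational(108497923718, 289620135), Mul(Rational(-4, 279), I, Pow(6, Rational(1, 2))))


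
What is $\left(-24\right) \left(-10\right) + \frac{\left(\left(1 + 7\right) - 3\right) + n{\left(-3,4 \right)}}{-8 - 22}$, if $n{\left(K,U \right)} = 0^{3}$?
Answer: $\frac{1439}{6} \approx 239.83$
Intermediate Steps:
$n{\left(K,U \right)} = 0$
$\left(-24\right) \left(-10\right) + \frac{\left(\left(1 + 7\right) - 3\right) + n{\left(-3,4 \right)}}{-8 - 22} = \left(-24\right) \left(-10\right) + \frac{\left(\left(1 + 7\right) - 3\right) + 0}{-8 - 22} = 240 + \frac{\left(8 - 3\right) + 0}{-30} = 240 + \left(5 + 0\right) \left(- \frac{1}{30}\right) = 240 + 5 \left(- \frac{1}{30}\right) = 240 - \frac{1}{6} = \frac{1439}{6}$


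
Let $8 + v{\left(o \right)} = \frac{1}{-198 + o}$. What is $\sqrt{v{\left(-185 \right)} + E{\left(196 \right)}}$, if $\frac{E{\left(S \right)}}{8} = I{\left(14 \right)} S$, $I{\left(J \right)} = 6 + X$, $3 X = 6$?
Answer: $\frac{\sqrt{1838892921}}{383} \approx 111.96$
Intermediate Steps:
$X = 2$ ($X = \frac{1}{3} \cdot 6 = 2$)
$v{\left(o \right)} = -8 + \frac{1}{-198 + o}$
$I{\left(J \right)} = 8$ ($I{\left(J \right)} = 6 + 2 = 8$)
$E{\left(S \right)} = 64 S$ ($E{\left(S \right)} = 8 \cdot 8 S = 64 S$)
$\sqrt{v{\left(-185 \right)} + E{\left(196 \right)}} = \sqrt{\frac{1585 - -1480}{-198 - 185} + 64 \cdot 196} = \sqrt{\frac{1585 + 1480}{-383} + 12544} = \sqrt{\left(- \frac{1}{383}\right) 3065 + 12544} = \sqrt{- \frac{3065}{383} + 12544} = \sqrt{\frac{4801287}{383}} = \frac{\sqrt{1838892921}}{383}$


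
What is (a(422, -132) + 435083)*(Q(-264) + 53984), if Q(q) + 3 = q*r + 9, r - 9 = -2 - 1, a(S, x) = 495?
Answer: 22826900668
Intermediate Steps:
r = 6 (r = 9 + (-2 - 1) = 9 - 3 = 6)
Q(q) = 6 + 6*q (Q(q) = -3 + (q*6 + 9) = -3 + (6*q + 9) = -3 + (9 + 6*q) = 6 + 6*q)
(a(422, -132) + 435083)*(Q(-264) + 53984) = (495 + 435083)*((6 + 6*(-264)) + 53984) = 435578*((6 - 1584) + 53984) = 435578*(-1578 + 53984) = 435578*52406 = 22826900668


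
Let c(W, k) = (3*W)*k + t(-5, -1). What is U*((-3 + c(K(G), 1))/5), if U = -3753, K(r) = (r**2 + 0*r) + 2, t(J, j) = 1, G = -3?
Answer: -116343/5 ≈ -23269.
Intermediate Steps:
K(r) = 2 + r**2 (K(r) = (r**2 + 0) + 2 = r**2 + 2 = 2 + r**2)
c(W, k) = 1 + 3*W*k (c(W, k) = (3*W)*k + 1 = 3*W*k + 1 = 1 + 3*W*k)
U*((-3 + c(K(G), 1))/5) = -3753*(-3 + (1 + 3*(2 + (-3)**2)*1))/5 = -3753*(-3 + (1 + 3*(2 + 9)*1))/5 = -3753*(-3 + (1 + 3*11*1))/5 = -3753*(-3 + (1 + 33))/5 = -3753*(-3 + 34)/5 = -116343/5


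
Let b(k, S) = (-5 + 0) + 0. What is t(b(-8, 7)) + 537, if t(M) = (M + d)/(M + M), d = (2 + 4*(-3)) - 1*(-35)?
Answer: 535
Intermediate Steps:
d = 25 (d = (2 - 12) + 35 = -10 + 35 = 25)
b(k, S) = -5 (b(k, S) = -5 + 0 = -5)
t(M) = (25 + M)/(2*M) (t(M) = (M + 25)/(M + M) = (25 + M)/((2*M)) = (25 + M)*(1/(2*M)) = (25 + M)/(2*M))
t(b(-8, 7)) + 537 = (½)*(25 - 5)/(-5) + 537 = (½)*(-⅕)*20 + 537 = -2 + 537 = 535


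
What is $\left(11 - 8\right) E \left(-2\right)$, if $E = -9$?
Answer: $54$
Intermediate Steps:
$\left(11 - 8\right) E \left(-2\right) = \left(11 - 8\right) \left(-9\right) \left(-2\right) = 3 \left(-9\right) \left(-2\right) = \left(-27\right) \left(-2\right) = 54$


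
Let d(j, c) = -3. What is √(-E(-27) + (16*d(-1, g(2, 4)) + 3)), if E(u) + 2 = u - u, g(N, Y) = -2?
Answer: I*√43 ≈ 6.5574*I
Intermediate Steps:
E(u) = -2 (E(u) = -2 + (u - u) = -2 + 0 = -2)
√(-E(-27) + (16*d(-1, g(2, 4)) + 3)) = √(-1*(-2) + (16*(-3) + 3)) = √(2 + (-48 + 3)) = √(2 - 45) = √(-43) = I*√43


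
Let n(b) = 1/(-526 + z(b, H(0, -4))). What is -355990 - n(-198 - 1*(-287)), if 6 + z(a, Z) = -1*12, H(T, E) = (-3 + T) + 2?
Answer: -193658559/544 ≈ -3.5599e+5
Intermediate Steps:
H(T, E) = -1 + T
z(a, Z) = -18 (z(a, Z) = -6 - 1*12 = -6 - 12 = -18)
n(b) = -1/544 (n(b) = 1/(-526 - 18) = 1/(-544) = -1/544)
-355990 - n(-198 - 1*(-287)) = -355990 - 1*(-1/544) = -355990 + 1/544 = -193658559/544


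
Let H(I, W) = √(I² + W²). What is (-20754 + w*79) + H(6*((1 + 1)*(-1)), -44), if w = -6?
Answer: -21228 + 4*√130 ≈ -21182.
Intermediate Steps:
(-20754 + w*79) + H(6*((1 + 1)*(-1)), -44) = (-20754 - 6*79) + √((6*((1 + 1)*(-1)))² + (-44)²) = (-20754 - 474) + √((6*(2*(-1)))² + 1936) = -21228 + √((6*(-2))² + 1936) = -21228 + √((-12)² + 1936) = -21228 + √(144 + 1936) = -21228 + √2080 = -21228 + 4*√130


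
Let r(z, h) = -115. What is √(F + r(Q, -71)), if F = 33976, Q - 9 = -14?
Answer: √33861 ≈ 184.01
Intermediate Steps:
Q = -5 (Q = 9 - 14 = -5)
√(F + r(Q, -71)) = √(33976 - 115) = √33861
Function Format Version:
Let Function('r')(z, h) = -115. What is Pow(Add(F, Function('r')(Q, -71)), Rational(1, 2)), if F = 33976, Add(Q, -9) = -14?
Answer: Pow(33861, Rational(1, 2)) ≈ 184.01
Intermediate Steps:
Q = -5 (Q = Add(9, -14) = -5)
Pow(Add(F, Function('r')(Q, -71)), Rational(1, 2)) = Pow(Add(33976, -115), Rational(1, 2)) = Pow(33861, Rational(1, 2))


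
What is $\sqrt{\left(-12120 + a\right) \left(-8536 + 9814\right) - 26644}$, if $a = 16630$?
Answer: $4 \sqrt{358571} \approx 2395.2$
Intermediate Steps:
$\sqrt{\left(-12120 + a\right) \left(-8536 + 9814\right) - 26644} = \sqrt{\left(-12120 + 16630\right) \left(-8536 + 9814\right) - 26644} = \sqrt{4510 \cdot 1278 - 26644} = \sqrt{5763780 - 26644} = \sqrt{5737136} = 4 \sqrt{358571}$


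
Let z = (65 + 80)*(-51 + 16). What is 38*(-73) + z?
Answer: -7849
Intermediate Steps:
z = -5075 (z = 145*(-35) = -5075)
38*(-73) + z = 38*(-73) - 5075 = -2774 - 5075 = -7849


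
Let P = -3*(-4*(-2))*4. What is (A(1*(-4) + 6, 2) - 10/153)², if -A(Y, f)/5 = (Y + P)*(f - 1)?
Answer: 5169610000/23409 ≈ 2.2084e+5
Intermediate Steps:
P = -96 (P = -24*4 = -3*32 = -96)
A(Y, f) = -5*(-1 + f)*(-96 + Y) (A(Y, f) = -5*(Y - 96)*(f - 1) = -5*(-96 + Y)*(-1 + f) = -5*(-1 + f)*(-96 + Y))
(A(1*(-4) + 6, 2) - 10/153)² = ((-480 + 5*(1*(-4) + 6) + 480*2 - 5*(1*(-4) + 6)*2) - 10/153)² = ((-480 + 5*(-4 + 6) + 960 - 5*(-4 + 6)*2) - 10*1/153)² = ((-480 + 5*2 + 960 - 5*2*2) - 10/153)² = ((-480 + 10 + 960 - 20) - 10/153)² = (470 - 10/153)² = (71900/153)² = 5169610000/23409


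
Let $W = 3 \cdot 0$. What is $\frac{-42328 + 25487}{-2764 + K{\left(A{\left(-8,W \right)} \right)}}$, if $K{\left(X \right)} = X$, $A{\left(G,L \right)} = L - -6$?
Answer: $\frac{16841}{2758} \approx 6.1062$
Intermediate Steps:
$W = 0$
$A{\left(G,L \right)} = 6 + L$ ($A{\left(G,L \right)} = L + 6 = 6 + L$)
$\frac{-42328 + 25487}{-2764 + K{\left(A{\left(-8,W \right)} \right)}} = \frac{-42328 + 25487}{-2764 + \left(6 + 0\right)} = - \frac{16841}{-2764 + 6} = - \frac{16841}{-2758} = \left(-16841\right) \left(- \frac{1}{2758}\right) = \frac{16841}{2758}$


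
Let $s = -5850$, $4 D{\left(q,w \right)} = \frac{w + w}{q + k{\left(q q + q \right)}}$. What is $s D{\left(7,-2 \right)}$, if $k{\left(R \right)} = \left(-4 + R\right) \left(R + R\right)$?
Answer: $\frac{5850}{5831} \approx 1.0033$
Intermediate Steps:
$k{\left(R \right)} = 2 R \left(-4 + R\right)$ ($k{\left(R \right)} = \left(-4 + R\right) 2 R = 2 R \left(-4 + R\right)$)
$D{\left(q,w \right)} = \frac{w}{2 \left(q + 2 \left(q + q^{2}\right) \left(-4 + q + q^{2}\right)\right)}$ ($D{\left(q,w \right)} = \frac{\left(w + w\right) \frac{1}{q + 2 \left(q q + q\right) \left(-4 + \left(q q + q\right)\right)}}{4} = \frac{2 w \frac{1}{q + 2 \left(q^{2} + q\right) \left(-4 + \left(q^{2} + q\right)\right)}}{4} = \frac{2 w \frac{1}{q + 2 \left(q + q^{2}\right) \left(-4 + \left(q + q^{2}\right)\right)}}{4} = \frac{2 w \frac{1}{q + 2 \left(q + q^{2}\right) \left(-4 + q + q^{2}\right)}}{4} = \frac{w}{2 \left(q + 2 \left(q + q^{2}\right) \left(-4 + q + q^{2}\right)\right)}$)
$s D{\left(7,-2 \right)} = - 5850 \cdot \frac{1}{2} \left(-2\right) \frac{1}{7} \frac{1}{1 + 2 \left(1 + 7\right) \left(-4 + 7 \left(1 + 7\right)\right)} = - 5850 \cdot \frac{1}{2} \left(-2\right) \frac{1}{7} \frac{1}{1 + 2 \cdot 8 \left(-4 + 7 \cdot 8\right)} = - 5850 \cdot \frac{1}{2} \left(-2\right) \frac{1}{7} \frac{1}{1 + 2 \cdot 8 \left(-4 + 56\right)} = - 5850 \cdot \frac{1}{2} \left(-2\right) \frac{1}{7} \frac{1}{1 + 2 \cdot 8 \cdot 52} = - 5850 \cdot \frac{1}{2} \left(-2\right) \frac{1}{7} \frac{1}{1 + 832} = - 5850 \cdot \frac{1}{2} \left(-2\right) \frac{1}{7} \cdot \frac{1}{833} = \left(-5850\right) \left(- \frac{1}{5831}\right) = \frac{5850}{5831}$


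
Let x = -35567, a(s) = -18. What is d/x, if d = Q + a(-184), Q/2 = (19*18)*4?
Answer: -2718/35567 ≈ -0.076419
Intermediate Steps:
Q = 2736 (Q = 2*((19*18)*4) = 2*(342*4) = 2*1368 = 2736)
d = 2718 (d = 2736 - 18 = 2718)
d/x = 2718/(-35567) = 2718*(-1/35567) = -2718/35567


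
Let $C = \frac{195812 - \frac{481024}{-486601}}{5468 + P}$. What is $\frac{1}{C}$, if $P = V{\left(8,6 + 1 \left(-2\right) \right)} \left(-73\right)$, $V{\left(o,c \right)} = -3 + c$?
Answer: $\frac{2625212395}{95282796036} \approx 0.027552$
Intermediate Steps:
$P = -73$ ($P = \left(-3 + \left(6 + 1 \left(-2\right)\right)\right) \left(-73\right) = \left(-3 + \left(6 - 2\right)\right) \left(-73\right) = \left(-3 + 4\right) \left(-73\right) = 1 \left(-73\right) = -73$)
$C = \frac{95282796036}{2625212395}$ ($C = \frac{195812 - \frac{481024}{-486601}}{5468 - 73} = \frac{195812 - - \frac{481024}{486601}}{5395} = \left(195812 + \frac{481024}{486601}\right) \frac{1}{5395} = \frac{95282796036}{486601} \cdot \frac{1}{5395} = \frac{95282796036}{2625212395} \approx 36.295$)
$\frac{1}{C} = \frac{1}{\frac{95282796036}{2625212395}} = \frac{2625212395}{95282796036}$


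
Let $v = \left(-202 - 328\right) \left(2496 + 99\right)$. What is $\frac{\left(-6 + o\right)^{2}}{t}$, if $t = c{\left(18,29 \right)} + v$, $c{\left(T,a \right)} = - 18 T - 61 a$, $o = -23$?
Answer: $- \frac{841}{1377443} \approx -0.00061055$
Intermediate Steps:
$c{\left(T,a \right)} = - 61 a - 18 T$
$v = -1375350$ ($v = \left(-530\right) 2595 = -1375350$)
$t = -1377443$ ($t = \left(\left(-61\right) 29 - 324\right) - 1375350 = \left(-1769 - 324\right) - 1375350 = -2093 - 1375350 = -1377443$)
$\frac{\left(-6 + o\right)^{2}}{t} = \frac{\left(-6 - 23\right)^{2}}{-1377443} = \left(-29\right)^{2} \left(- \frac{1}{1377443}\right) = 841 \left(- \frac{1}{1377443}\right) = - \frac{841}{1377443}$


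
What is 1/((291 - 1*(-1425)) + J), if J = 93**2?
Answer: 1/10365 ≈ 9.6478e-5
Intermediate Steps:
J = 8649
1/((291 - 1*(-1425)) + J) = 1/((291 - 1*(-1425)) + 8649) = 1/((291 + 1425) + 8649) = 1/(1716 + 8649) = 1/10365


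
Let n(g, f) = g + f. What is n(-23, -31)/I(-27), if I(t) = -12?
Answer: 9/2 ≈ 4.5000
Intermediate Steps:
n(g, f) = f + g
n(-23, -31)/I(-27) = (-31 - 23)/(-12) = -54*(-1/12) = 9/2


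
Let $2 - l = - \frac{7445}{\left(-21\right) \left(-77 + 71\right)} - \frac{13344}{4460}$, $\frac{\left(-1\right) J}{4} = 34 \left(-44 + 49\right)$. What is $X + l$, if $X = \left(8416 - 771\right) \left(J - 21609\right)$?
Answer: $- \frac{23939403405959}{140490} \approx -1.704 \cdot 10^{8}$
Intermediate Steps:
$J = -680$ ($J = - 4 \cdot 34 \left(-44 + 49\right) = - 4 \cdot 34 \cdot 5 = \left(-4\right) 170 = -680$)
$X = -170399405$ ($X = \left(8416 - 771\right) \left(-680 - 21609\right) = 7645 \left(-22289\right) = -170399405$)
$l = \frac{9002491}{140490}$ ($l = 2 - \left(- \frac{7445}{\left(-21\right) \left(-77 + 71\right)} - \frac{13344}{4460}\right) = 2 - \left(- \frac{7445}{\left(-21\right) \left(-6\right)} - \frac{3336}{1115}\right) = 2 - \left(- \frac{7445}{126} - \frac{3336}{1115}\right) = 2 - - \frac{8721511}{140490} = 2 + \frac{8721511}{140490} = \frac{9002491}{140490} \approx 64.079$)
$X + l = -170399405 + \frac{9002491}{140490} = - \frac{23939403405959}{140490}$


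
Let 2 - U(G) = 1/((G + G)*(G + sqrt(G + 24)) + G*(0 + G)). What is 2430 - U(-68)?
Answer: 101470979/41792 + I*sqrt(11)/710464 ≈ 2428.0 + 4.6683e-6*I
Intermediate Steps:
U(G) = 2 - 1/(G**2 + 2*G*(G + sqrt(24 + G))) (U(G) = 2 - 1/((G + G)*(G + sqrt(G + 24)) + G*(0 + G)) = 2 - 1/((2*G)*(G + sqrt(24 + G)) + G*G) = 2 - 1/(2*G*(G + sqrt(24 + G)) + G**2) = 2 - 1/(G**2 + 2*G*(G + sqrt(24 + G))))
2430 - U(-68) = 2430 - (-1 + 6*(-68)**2 + 4*(-68)*sqrt(24 - 68))/((-68)*(2*sqrt(24 - 68) + 3*(-68))) = 2430 - (-1)*(-1 + 6*4624 + 4*(-68)*sqrt(-44))/(68*(2*sqrt(-44) - 204)) = 2430 - (-1)*(-1 + 27744 + 4*(-68)*(2*I*sqrt(11)))/(68*(2*(2*I*sqrt(11)) - 204)) = 2430 - (-1)*(-1 + 27744 - 544*I*sqrt(11))/(68*(4*I*sqrt(11) - 204)) = 2430 - (-1)*(27743 - 544*I*sqrt(11))/(68*(-204 + 4*I*sqrt(11))) = 2430 + (27743 - 544*I*sqrt(11))/(68*(-204 + 4*I*sqrt(11)))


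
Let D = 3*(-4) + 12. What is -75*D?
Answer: 0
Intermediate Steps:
D = 0 (D = -12 + 12 = 0)
-75*D = -75*0 = 0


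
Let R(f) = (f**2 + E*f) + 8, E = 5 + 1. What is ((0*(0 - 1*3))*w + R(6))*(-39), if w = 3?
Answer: -3120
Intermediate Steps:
E = 6
R(f) = 8 + f**2 + 6*f (R(f) = (f**2 + 6*f) + 8 = 8 + f**2 + 6*f)
((0*(0 - 1*3))*w + R(6))*(-39) = ((0*(0 - 1*3))*3 + (8 + 6**2 + 6*6))*(-39) = ((0*(0 - 3))*3 + (8 + 36 + 36))*(-39) = ((0*(-3))*3 + 80)*(-39) = (0*3 + 80)*(-39) = (0 + 80)*(-39) = 80*(-39) = -3120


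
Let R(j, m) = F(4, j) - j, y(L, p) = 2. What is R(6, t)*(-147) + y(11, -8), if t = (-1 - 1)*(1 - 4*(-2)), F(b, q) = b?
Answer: 296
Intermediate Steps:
t = -18 (t = -2*(1 + 8) = -2*9 = -18)
R(j, m) = 4 - j
R(6, t)*(-147) + y(11, -8) = (4 - 1*6)*(-147) + 2 = (4 - 6)*(-147) + 2 = -2*(-147) + 2 = 294 + 2 = 296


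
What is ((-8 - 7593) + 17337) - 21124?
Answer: -11388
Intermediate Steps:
((-8 - 7593) + 17337) - 21124 = (-7601 + 17337) - 21124 = 9736 - 21124 = -11388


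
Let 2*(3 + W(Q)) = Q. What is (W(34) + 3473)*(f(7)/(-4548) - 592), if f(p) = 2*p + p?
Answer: -3129509273/1516 ≈ -2.0643e+6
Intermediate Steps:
W(Q) = -3 + Q/2
f(p) = 3*p
(W(34) + 3473)*(f(7)/(-4548) - 592) = ((-3 + (1/2)*34) + 3473)*((3*7)/(-4548) - 592) = ((-3 + 17) + 3473)*(21*(-1/4548) - 592) = (14 + 3473)*(-7/1516 - 592) = 3487*(-897479/1516) = -3129509273/1516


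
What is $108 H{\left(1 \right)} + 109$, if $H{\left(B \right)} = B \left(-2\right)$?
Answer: $-107$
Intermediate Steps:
$H{\left(B \right)} = - 2 B$
$108 H{\left(1 \right)} + 109 = 108 \left(\left(-2\right) 1\right) + 109 = 108 \left(-2\right) + 109 = -216 + 109 = -107$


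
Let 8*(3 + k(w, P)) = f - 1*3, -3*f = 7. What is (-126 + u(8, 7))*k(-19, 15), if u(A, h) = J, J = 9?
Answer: 429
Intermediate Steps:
f = -7/3 (f = -⅓*7 = -7/3 ≈ -2.3333)
k(w, P) = -11/3 (k(w, P) = -3 + (-7/3 - 1*3)/8 = -3 + (-7/3 - 3)/8 = -3 + (⅛)*(-16/3) = -3 - ⅔ = -11/3)
u(A, h) = 9
(-126 + u(8, 7))*k(-19, 15) = (-126 + 9)*(-11/3) = -117*(-11/3) = 429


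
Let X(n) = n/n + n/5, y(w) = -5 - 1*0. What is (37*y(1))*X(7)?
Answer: -444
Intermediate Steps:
y(w) = -5 (y(w) = -5 + 0 = -5)
X(n) = 1 + n/5 (X(n) = 1 + n*(1/5) = 1 + n/5)
(37*y(1))*X(7) = (37*(-5))*(1 + (1/5)*7) = -185*(1 + 7/5) = -185*12/5 = -444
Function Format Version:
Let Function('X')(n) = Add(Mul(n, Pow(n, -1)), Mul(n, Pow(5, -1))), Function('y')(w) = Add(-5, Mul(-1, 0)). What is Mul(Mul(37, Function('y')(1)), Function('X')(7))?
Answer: -444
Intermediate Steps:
Function('y')(w) = -5 (Function('y')(w) = Add(-5, 0) = -5)
Function('X')(n) = Add(1, Mul(Rational(1, 5), n)) (Function('X')(n) = Add(1, Mul(n, Rational(1, 5))) = Add(1, Mul(Rational(1, 5), n)))
Mul(Mul(37, Function('y')(1)), Function('X')(7)) = Mul(Mul(37, -5), Add(1, Mul(Rational(1, 5), 7))) = Mul(-185, Add(1, Rational(7, 5))) = Mul(-185, Rational(12, 5)) = -444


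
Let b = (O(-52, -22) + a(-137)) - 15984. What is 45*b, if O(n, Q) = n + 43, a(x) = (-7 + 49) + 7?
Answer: -717480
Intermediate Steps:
a(x) = 49 (a(x) = 42 + 7 = 49)
O(n, Q) = 43 + n
b = -15944 (b = ((43 - 52) + 49) - 15984 = (-9 + 49) - 15984 = 40 - 15984 = -15944)
45*b = 45*(-15944) = -717480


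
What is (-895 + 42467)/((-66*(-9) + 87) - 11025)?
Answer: -10393/2586 ≈ -4.0190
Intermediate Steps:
(-895 + 42467)/((-66*(-9) + 87) - 11025) = 41572/((594 + 87) - 11025) = 41572/(681 - 11025) = 41572/(-10344) = 41572*(-1/10344) = -10393/2586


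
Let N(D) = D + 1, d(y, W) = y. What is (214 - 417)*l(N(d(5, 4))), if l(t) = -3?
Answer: 609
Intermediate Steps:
N(D) = 1 + D
(214 - 417)*l(N(d(5, 4))) = (214 - 417)*(-3) = -203*(-3) = 609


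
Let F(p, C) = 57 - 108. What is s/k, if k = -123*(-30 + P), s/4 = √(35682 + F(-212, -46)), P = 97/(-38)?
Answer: 152*√3959/50717 ≈ 0.18857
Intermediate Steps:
F(p, C) = -51
P = -97/38 (P = 97*(-1/38) = -97/38 ≈ -2.5526)
s = 12*√3959 (s = 4*√(35682 - 51) = 4*√35631 = 4*(3*√3959) = 12*√3959 ≈ 755.05)
k = 152151/38 (k = -123*(-30 - 97/38) = -123*(-1237/38) = 152151/38 ≈ 4004.0)
s/k = (12*√3959)/(152151/38) = (12*√3959)*(38/152151) = 152*√3959/50717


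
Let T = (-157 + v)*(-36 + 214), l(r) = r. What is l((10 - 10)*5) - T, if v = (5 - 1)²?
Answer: 25098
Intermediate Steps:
v = 16 (v = 4² = 16)
T = -25098 (T = (-157 + 16)*(-36 + 214) = -141*178 = -25098)
l((10 - 10)*5) - T = (10 - 10)*5 - 1*(-25098) = 0*5 + 25098 = 0 + 25098 = 25098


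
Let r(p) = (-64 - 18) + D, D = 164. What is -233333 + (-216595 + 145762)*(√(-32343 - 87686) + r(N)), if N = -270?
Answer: -6041639 - 70833*I*√120029 ≈ -6.0416e+6 - 2.454e+7*I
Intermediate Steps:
r(p) = 82 (r(p) = (-64 - 18) + 164 = -82 + 164 = 82)
-233333 + (-216595 + 145762)*(√(-32343 - 87686) + r(N)) = -233333 + (-216595 + 145762)*(√(-32343 - 87686) + 82) = -233333 - 70833*(√(-120029) + 82) = -233333 - 70833*(I*√120029 + 82) = -233333 - 70833*(82 + I*√120029) = -233333 + (-5808306 - 70833*I*√120029) = -6041639 - 70833*I*√120029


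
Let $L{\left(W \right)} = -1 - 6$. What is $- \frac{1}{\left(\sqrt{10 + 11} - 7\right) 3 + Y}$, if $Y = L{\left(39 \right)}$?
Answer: $\frac{4}{85} + \frac{3 \sqrt{21}}{595} \approx 0.070164$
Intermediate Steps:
$L{\left(W \right)} = -7$ ($L{\left(W \right)} = -1 - 6 = -7$)
$Y = -7$
$- \frac{1}{\left(\sqrt{10 + 11} - 7\right) 3 + Y} = - \frac{1}{\left(\sqrt{10 + 11} - 7\right) 3 - 7} = - \frac{1}{\left(\sqrt{21} - 7\right) 3 - 7} = - \frac{1}{\left(-7 + \sqrt{21}\right) 3 - 7} = - \frac{1}{\left(-21 + 3 \sqrt{21}\right) - 7} = - \frac{1}{-28 + 3 \sqrt{21}}$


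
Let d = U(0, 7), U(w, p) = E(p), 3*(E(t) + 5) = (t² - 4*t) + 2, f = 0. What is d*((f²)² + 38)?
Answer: 304/3 ≈ 101.33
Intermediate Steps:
E(t) = -13/3 - 4*t/3 + t²/3 (E(t) = -5 + ((t² - 4*t) + 2)/3 = -5 + (2 + t² - 4*t)/3 = -5 + (⅔ - 4*t/3 + t²/3) = -13/3 - 4*t/3 + t²/3)
U(w, p) = -13/3 - 4*p/3 + p²/3
d = 8/3 (d = -13/3 - 4/3*7 + (⅓)*7² = -13/3 - 28/3 + (⅓)*49 = -13/3 - 28/3 + 49/3 = 8/3 ≈ 2.6667)
d*((f²)² + 38) = 8*((0²)² + 38)/3 = 8*(0² + 38)/3 = 8*(0 + 38)/3 = (8/3)*38 = 304/3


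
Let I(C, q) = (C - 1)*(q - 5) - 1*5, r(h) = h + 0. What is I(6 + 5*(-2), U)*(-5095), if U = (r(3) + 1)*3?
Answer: 203800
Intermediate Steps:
r(h) = h
U = 12 (U = (3 + 1)*3 = 4*3 = 12)
I(C, q) = -5 + (-1 + C)*(-5 + q) (I(C, q) = (-1 + C)*(-5 + q) - 5 = -5 + (-1 + C)*(-5 + q))
I(6 + 5*(-2), U)*(-5095) = (-1*12 - 5*(6 + 5*(-2)) + (6 + 5*(-2))*12)*(-5095) = (-12 - 5*(6 - 10) + (6 - 10)*12)*(-5095) = (-12 - 5*(-4) - 4*12)*(-5095) = (-12 + 20 - 48)*(-5095) = -40*(-5095) = 203800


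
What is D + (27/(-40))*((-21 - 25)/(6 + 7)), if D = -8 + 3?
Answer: -679/260 ≈ -2.6115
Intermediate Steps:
D = -5
D + (27/(-40))*((-21 - 25)/(6 + 7)) = -5 + (27/(-40))*((-21 - 25)/(6 + 7)) = -5 + (27*(-1/40))*(-46/13) = -5 - (-621)/(20*13) = -5 - 27/40*(-46/13) = -5 + 621/260 = -679/260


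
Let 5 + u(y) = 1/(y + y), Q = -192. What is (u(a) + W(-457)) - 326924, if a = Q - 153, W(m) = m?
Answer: -225896341/690 ≈ -3.2739e+5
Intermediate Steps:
a = -345 (a = -192 - 153 = -345)
u(y) = -5 + 1/(2*y) (u(y) = -5 + 1/(y + y) = -5 + 1/(2*y))
(u(a) + W(-457)) - 326924 = ((-5 + (½)/(-345)) - 457) - 326924 = ((-5 + (½)*(-1/345)) - 457) - 326924 = ((-5 - 1/690) - 457) - 326924 = (-3451/690 - 457) - 326924 = -318781/690 - 326924 = -225896341/690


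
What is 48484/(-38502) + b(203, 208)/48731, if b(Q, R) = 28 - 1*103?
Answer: -1658879/1315737 ≈ -1.2608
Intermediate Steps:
b(Q, R) = -75 (b(Q, R) = 28 - 103 = -75)
48484/(-38502) + b(203, 208)/48731 = 48484/(-38502) - 75/48731 = 48484*(-1/38502) - 75*1/48731 = -34/27 - 75/48731 = -1658879/1315737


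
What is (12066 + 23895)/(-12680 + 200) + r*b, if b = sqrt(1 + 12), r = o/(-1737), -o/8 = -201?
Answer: -11987/4160 - 536*sqrt(13)/579 ≈ -6.2193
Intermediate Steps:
o = 1608 (o = -8*(-201) = 1608)
r = -536/579 (r = 1608/(-1737) = 1608*(-1/1737) = -536/579 ≈ -0.92573)
b = sqrt(13) ≈ 3.6056
(12066 + 23895)/(-12680 + 200) + r*b = (12066 + 23895)/(-12680 + 200) - 536*sqrt(13)/579 = 35961/(-12480) - 536*sqrt(13)/579 = 35961*(-1/12480) - 536*sqrt(13)/579 = -11987/4160 - 536*sqrt(13)/579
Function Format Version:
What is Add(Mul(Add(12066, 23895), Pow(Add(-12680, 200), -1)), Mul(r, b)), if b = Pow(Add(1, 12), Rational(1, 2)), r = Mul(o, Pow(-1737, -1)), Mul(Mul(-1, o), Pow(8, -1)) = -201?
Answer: Add(Rational(-11987, 4160), Mul(Rational(-536, 579), Pow(13, Rational(1, 2)))) ≈ -6.2193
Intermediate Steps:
o = 1608 (o = Mul(-8, -201) = 1608)
r = Rational(-536, 579) (r = Mul(1608, Pow(-1737, -1)) = Mul(1608, Rational(-1, 1737)) = Rational(-536, 579) ≈ -0.92573)
b = Pow(13, Rational(1, 2)) ≈ 3.6056
Add(Mul(Add(12066, 23895), Pow(Add(-12680, 200), -1)), Mul(r, b)) = Add(Mul(Add(12066, 23895), Pow(Add(-12680, 200), -1)), Mul(Rational(-536, 579), Pow(13, Rational(1, 2)))) = Add(Mul(35961, Pow(-12480, -1)), Mul(Rational(-536, 579), Pow(13, Rational(1, 2)))) = Add(Mul(35961, Rational(-1, 12480)), Mul(Rational(-536, 579), Pow(13, Rational(1, 2)))) = Add(Rational(-11987, 4160), Mul(Rational(-536, 579), Pow(13, Rational(1, 2))))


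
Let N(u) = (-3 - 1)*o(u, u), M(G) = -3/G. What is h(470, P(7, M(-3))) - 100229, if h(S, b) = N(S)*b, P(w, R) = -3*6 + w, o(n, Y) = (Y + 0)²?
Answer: 9619371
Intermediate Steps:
o(n, Y) = Y²
P(w, R) = -18 + w
N(u) = -4*u² (N(u) = (-3 - 1)*u² = -4*u²)
h(S, b) = -4*b*S² (h(S, b) = (-4*S²)*b = -4*b*S²)
h(470, P(7, M(-3))) - 100229 = -4*(-18 + 7)*470² - 100229 = -4*(-11)*220900 - 100229 = 9719600 - 100229 = 9619371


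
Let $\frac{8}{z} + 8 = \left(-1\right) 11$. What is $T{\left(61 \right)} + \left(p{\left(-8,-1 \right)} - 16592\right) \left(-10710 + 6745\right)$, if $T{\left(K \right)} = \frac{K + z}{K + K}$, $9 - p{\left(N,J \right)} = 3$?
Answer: $\frac{152439770971}{2318} \approx 6.5763 \cdot 10^{7}$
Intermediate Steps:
$p{\left(N,J \right)} = 6$ ($p{\left(N,J \right)} = 9 - 3 = 6$)
$z = - \frac{8}{19}$ ($z = \frac{8}{-8 - 11} = \frac{8}{-19} = 8 \left(- \frac{1}{19}\right) = - \frac{8}{19} \approx -0.42105$)
$T{\left(K \right)} = \frac{- \frac{8}{19} + K}{2 K}$ ($T{\left(K \right)} = \frac{K - \frac{8}{19}}{K + K} = \frac{- \frac{8}{19} + K}{2 K}$)
$T{\left(61 \right)} + \left(p{\left(-8,-1 \right)} - 16592\right) \left(-10710 + 6745\right) = \frac{-8 + 19 \cdot 61}{38 \cdot 61} + \left(6 - 16592\right) \left(-10710 + 6745\right) = \frac{1}{38} \cdot \frac{1}{61} \left(-8 + 1159\right) - -65763490 = \frac{1}{38} \cdot \frac{1}{61} \cdot 1151 + 65763490 = \frac{1151}{2318} + 65763490 = \frac{152439770971}{2318}$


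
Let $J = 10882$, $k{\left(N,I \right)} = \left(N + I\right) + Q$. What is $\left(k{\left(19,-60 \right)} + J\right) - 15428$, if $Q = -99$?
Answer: $-4686$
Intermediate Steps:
$k{\left(N,I \right)} = -99 + I + N$ ($k{\left(N,I \right)} = \left(N + I\right) - 99 = \left(I + N\right) - 99 = -99 + I + N$)
$\left(k{\left(19,-60 \right)} + J\right) - 15428 = \left(\left(-99 - 60 + 19\right) + 10882\right) - 15428 = \left(-140 + 10882\right) - 15428 = 10742 - 15428 = -4686$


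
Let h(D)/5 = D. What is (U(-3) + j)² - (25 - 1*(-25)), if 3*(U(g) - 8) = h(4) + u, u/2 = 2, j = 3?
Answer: 311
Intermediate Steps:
h(D) = 5*D
u = 4 (u = 2*2 = 4)
U(g) = 16 (U(g) = 8 + (5*4 + 4)/3 = 8 + (20 + 4)/3 = 8 + (⅓)*24 = 8 + 8 = 16)
(U(-3) + j)² - (25 - 1*(-25)) = (16 + 3)² - (25 - 1*(-25)) = 19² - (25 + 25) = 361 - 1*50 = 361 - 50 = 311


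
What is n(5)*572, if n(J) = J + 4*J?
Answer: 14300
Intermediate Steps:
n(J) = 5*J
n(5)*572 = (5*5)*572 = 25*572 = 14300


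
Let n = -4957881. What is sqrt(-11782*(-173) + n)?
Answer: I*sqrt(2919595) ≈ 1708.7*I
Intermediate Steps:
sqrt(-11782*(-173) + n) = sqrt(-11782*(-173) - 4957881) = sqrt(2038286 - 4957881) = sqrt(-2919595) = I*sqrt(2919595)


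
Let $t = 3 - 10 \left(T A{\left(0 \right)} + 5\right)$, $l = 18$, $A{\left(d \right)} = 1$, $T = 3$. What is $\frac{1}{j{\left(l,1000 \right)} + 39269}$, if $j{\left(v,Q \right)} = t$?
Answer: $\frac{1}{39192} \approx 2.5515 \cdot 10^{-5}$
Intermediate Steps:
$t = -77$ ($t = 3 - 10 \left(3 \cdot 1 + 5\right) = 3 - 10 \left(3 + 5\right) = 3 - 80 = -77$)
$j{\left(v,Q \right)} = -77$
$\frac{1}{j{\left(l,1000 \right)} + 39269} = \frac{1}{-77 + 39269} = \frac{1}{39192}$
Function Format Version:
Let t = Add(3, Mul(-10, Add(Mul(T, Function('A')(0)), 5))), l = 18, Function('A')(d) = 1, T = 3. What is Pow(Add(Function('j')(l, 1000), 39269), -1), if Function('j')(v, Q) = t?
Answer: Rational(1, 39192) ≈ 2.5515e-5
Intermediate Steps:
t = -77 (t = Add(3, Mul(-10, Add(Mul(3, 1), 5))) = Add(3, Mul(-10, Add(3, 5))) = Add(3, Mul(-10, 8)) = Add(3, -80) = -77)
Function('j')(v, Q) = -77
Pow(Add(Function('j')(l, 1000), 39269), -1) = Pow(Add(-77, 39269), -1) = Pow(39192, -1) = Rational(1, 39192)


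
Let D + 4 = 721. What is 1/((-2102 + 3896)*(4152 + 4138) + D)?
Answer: 1/14872977 ≈ 6.7236e-8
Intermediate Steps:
D = 717 (D = -4 + 721 = 717)
1/((-2102 + 3896)*(4152 + 4138) + D) = 1/((-2102 + 3896)*(4152 + 4138) + 717) = 1/(1794*8290 + 717) = 1/(14872260 + 717) = 1/14872977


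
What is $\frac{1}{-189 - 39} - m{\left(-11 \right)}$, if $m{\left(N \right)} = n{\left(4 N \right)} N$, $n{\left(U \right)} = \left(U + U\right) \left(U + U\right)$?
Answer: $\frac{19421951}{228} \approx 85184.0$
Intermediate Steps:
$n{\left(U \right)} = 4 U^{2}$ ($n{\left(U \right)} = 2 U 2 U = 4 U^{2}$)
$m{\left(N \right)} = 64 N^{3}$ ($m{\left(N \right)} = 4 \left(4 N\right)^{2} N = 4 \cdot 16 N^{2} N = 64 N^{2} N = 64 N^{3}$)
$\frac{1}{-189 - 39} - m{\left(-11 \right)} = \frac{1}{-189 - 39} - 64 \left(-11\right)^{3} = \frac{1}{-228} - 64 \left(-1331\right) = - \frac{1}{228} - -85184 = - \frac{1}{228} + 85184 = \frac{19421951}{228}$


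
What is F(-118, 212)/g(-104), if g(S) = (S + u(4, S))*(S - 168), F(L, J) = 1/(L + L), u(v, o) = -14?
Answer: -1/7574656 ≈ -1.3202e-7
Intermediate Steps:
F(L, J) = 1/(2*L)
g(S) = (-168 + S)*(-14 + S) (g(S) = (S - 14)*(S - 168) = (-14 + S)*(-168 + S) = (-168 + S)*(-14 + S))
F(-118, 212)/g(-104) = ((1/2)/(-118))/(2352 + (-104)**2 - 182*(-104)) = ((1/2)*(-1/118))/(2352 + 10816 + 18928) = -1/236/32096 = -1/236*1/32096 = -1/7574656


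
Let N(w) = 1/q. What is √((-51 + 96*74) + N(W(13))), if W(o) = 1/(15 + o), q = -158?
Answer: √176070934/158 ≈ 83.982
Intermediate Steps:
N(w) = -1/158 (N(w) = 1/(-158) = -1/158)
√((-51 + 96*74) + N(W(13))) = √((-51 + 96*74) - 1/158) = √((-51 + 7104) - 1/158) = √(7053 - 1/158) = √(1114373/158) = √176070934/158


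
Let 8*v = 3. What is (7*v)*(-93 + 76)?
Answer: -357/8 ≈ -44.625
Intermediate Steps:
v = 3/8 (v = (1/8)*3 = 3/8 ≈ 0.37500)
(7*v)*(-93 + 76) = (7*(3/8))*(-93 + 76) = (21/8)*(-17) = -357/8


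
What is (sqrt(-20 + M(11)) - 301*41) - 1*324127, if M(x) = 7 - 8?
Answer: -336468 + I*sqrt(21) ≈ -3.3647e+5 + 4.5826*I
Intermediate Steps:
M(x) = -1
(sqrt(-20 + M(11)) - 301*41) - 1*324127 = (sqrt(-20 - 1) - 301*41) - 1*324127 = (sqrt(-21) - 12341) - 324127 = (I*sqrt(21) - 12341) - 324127 = (-12341 + I*sqrt(21)) - 324127 = -336468 + I*sqrt(21)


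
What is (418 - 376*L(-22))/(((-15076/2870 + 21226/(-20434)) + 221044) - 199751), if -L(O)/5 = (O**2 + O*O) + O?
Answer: 13040563121355/156046419167 ≈ 83.568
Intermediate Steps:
L(O) = -10*O**2 - 5*O (L(O) = -5*((O**2 + O*O) + O) = -5*((O**2 + O**2) + O) = -5*(2*O**2 + O) = -5*(O + 2*O**2) = -10*O**2 - 5*O)
(418 - 376*L(-22))/(((-15076/2870 + 21226/(-20434)) + 221044) - 199751) = (418 - (-1880)*(-22)*(1 + 2*(-22)))/(((-15076/2870 + 21226/(-20434)) + 221044) - 199751) = (418 - (-1880)*(-22)*(1 - 44))/(((-15076*1/2870 + 21226*(-1/20434)) + 221044) - 199751) = (418 - (-1880)*(-22)*(-43))/(((-7538/1435 - 10613/10217) + 221044) - 199751) = (418 - 376*(-4730))/((-92245401/14661395 + 221044) - 199751) = (418 + 1778480)/(3240721150979/14661395 - 199751) = 1778898/(312092838334/14661395) = 1778898*(14661395/312092838334) = 13040563121355/156046419167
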